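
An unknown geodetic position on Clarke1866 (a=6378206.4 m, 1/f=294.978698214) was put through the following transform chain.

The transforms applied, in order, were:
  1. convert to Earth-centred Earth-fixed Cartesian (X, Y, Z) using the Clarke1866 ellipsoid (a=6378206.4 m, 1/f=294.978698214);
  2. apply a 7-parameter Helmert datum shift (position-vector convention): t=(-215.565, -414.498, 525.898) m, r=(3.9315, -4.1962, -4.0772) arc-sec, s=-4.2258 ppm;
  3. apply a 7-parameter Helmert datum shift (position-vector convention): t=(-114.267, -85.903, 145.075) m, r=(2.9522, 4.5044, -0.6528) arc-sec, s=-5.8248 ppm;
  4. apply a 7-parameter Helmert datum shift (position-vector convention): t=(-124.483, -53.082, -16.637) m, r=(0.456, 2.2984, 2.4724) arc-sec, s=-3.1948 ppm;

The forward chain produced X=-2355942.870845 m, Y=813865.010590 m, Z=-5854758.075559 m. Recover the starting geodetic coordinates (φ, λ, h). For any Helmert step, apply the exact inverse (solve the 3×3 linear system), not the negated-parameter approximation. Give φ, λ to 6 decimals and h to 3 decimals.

φ=-67.084517°, λ=160.931591°, h=3959.926 m

start: X=-2355942.8708, Y=813865.0106, Z=-5854758.0756 m
→ Helmert⁻¹: X=-2355750.9183, Y=813935.9867, Z=-5854788.1928
→ Helmert⁻¹: X=-2355525.0866, Y=813935.3752, Z=-5855030.4612
→ Helmert⁻¹: X=-2355454.6926, Y=814195.1453, Z=-5855548.7039
→ geod (Bowring, a=6378206.400): φ=-67.08451700°, λ=160.93159100°, h=3959.9260 m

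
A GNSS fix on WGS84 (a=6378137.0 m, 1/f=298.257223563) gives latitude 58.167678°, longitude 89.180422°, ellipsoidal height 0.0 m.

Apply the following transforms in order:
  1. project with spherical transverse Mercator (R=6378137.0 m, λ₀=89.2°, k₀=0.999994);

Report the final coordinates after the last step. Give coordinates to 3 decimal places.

start: φ=58.167678°, λ=89.180422°, h=0.000 m
→ tm (R=6378137.0, λ₀=89.2°): E=-1149.4921, N=6475157.6113

E=-1149.492 m, N=6475157.611 m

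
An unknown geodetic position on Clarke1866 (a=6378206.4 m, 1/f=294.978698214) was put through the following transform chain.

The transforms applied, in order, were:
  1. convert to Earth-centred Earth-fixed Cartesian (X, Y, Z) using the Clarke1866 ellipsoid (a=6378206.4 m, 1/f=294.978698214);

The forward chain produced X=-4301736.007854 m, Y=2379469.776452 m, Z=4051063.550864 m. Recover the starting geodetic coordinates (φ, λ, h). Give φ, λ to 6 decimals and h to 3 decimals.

φ=39.681690°, λ=151.051187°, h=645.521 m

start: X=-4301736.0079, Y=2379469.7765, Z=4051063.5509 m
→ geod (Bowring, a=6378206.400): φ=39.68169000°, λ=151.05118700°, h=645.5210 m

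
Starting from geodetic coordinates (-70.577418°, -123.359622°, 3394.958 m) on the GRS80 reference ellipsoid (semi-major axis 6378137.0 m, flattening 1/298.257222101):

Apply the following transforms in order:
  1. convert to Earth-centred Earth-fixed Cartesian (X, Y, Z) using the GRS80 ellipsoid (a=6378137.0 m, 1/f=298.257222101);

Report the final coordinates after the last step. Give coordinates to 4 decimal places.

X=-1170397.0561 m, Y=-1777725.1110 m, Z=-5995969.3005 m

start: φ=-70.577418°, λ=-123.359622°, h=3394.958 m
→ ECEF (a=6378137.000, f=1/298.257222101): X=-1170397.0561, Y=-1777725.1110, Z=-5995969.3005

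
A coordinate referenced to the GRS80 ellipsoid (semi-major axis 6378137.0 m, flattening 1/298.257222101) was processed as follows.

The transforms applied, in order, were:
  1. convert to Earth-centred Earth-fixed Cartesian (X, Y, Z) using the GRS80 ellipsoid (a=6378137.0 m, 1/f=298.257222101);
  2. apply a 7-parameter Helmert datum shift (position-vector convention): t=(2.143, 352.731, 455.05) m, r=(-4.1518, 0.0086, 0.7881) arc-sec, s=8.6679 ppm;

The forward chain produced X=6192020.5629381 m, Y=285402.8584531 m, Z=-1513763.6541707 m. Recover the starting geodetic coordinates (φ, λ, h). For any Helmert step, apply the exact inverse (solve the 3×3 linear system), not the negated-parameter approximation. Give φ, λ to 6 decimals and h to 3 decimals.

φ=-13.816517°, λ=2.635818°, h=3864.336 m

start: X=6192020.5629, Y=285402.8585, Z=-1513763.6542 m
→ Helmert⁻¹: X=6191965.9009, Y=285054.4769, Z=-1514199.5833
→ geod (Bowring, a=6378137.000): φ=-13.81651700°, λ=2.63581800°, h=3864.3360 m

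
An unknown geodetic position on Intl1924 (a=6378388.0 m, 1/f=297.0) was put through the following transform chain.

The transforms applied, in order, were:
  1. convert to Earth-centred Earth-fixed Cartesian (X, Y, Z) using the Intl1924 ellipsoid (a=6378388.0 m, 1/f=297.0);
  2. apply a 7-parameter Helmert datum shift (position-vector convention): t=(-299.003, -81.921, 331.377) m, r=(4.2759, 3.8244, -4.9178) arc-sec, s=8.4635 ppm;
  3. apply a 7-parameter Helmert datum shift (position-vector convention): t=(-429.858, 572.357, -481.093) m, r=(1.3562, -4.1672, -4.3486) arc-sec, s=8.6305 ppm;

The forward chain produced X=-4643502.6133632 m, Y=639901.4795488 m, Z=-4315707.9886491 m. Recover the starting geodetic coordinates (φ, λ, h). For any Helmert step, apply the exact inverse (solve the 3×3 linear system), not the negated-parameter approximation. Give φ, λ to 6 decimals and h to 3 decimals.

φ=-42.832481°, λ=172.162466°, h=2274.327 m

start: X=-4643502.6134, Y=639901.4795, Z=-4315707.9886 m
→ Helmert⁻¹: X=-4643133.3383, Y=639197.3435, Z=-4315100.0502
→ Helmert⁻¹: X=-4642730.2634, Y=639073.7005, Z=-4315494.2338
→ geod (Bowring, a=6378388.000): φ=-42.83248100°, λ=172.16246600°, h=2274.3270 m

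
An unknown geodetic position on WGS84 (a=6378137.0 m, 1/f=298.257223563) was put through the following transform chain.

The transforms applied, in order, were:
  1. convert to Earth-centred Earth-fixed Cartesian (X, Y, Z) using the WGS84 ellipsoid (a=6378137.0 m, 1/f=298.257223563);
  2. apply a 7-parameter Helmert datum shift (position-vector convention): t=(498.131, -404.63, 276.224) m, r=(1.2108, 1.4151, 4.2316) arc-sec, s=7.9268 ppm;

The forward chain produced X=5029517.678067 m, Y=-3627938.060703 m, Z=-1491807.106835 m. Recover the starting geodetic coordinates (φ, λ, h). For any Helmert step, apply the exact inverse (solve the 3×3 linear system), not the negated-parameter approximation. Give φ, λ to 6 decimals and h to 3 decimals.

φ=-13.616976°, λ=-35.804859°, h=789.648 m

start: X=5029517.6781, Y=-3627938.0607, Z=-1491807.1068 m
→ Helmert⁻¹: X=5028915.4976, Y=-3627616.6046, Z=-1492015.7076
→ geod (Bowring, a=6378137.000): φ=-13.61697600°, λ=-35.80485900°, h=789.6480 m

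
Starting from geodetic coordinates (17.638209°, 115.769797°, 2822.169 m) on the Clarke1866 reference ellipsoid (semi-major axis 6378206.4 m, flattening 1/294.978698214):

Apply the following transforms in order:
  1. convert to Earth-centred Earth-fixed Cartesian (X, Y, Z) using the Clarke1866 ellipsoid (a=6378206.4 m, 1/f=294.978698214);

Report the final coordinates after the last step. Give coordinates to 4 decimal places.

start: φ=17.638209°, λ=115.769797°, h=2822.169 m
→ ECEF (a=6378206.400, f=1/294.978698214): X=-2644596.6690, Y=5477978.4768, Z=1921002.0324

X=-2644596.6690 m, Y=5477978.4768 m, Z=1921002.0324 m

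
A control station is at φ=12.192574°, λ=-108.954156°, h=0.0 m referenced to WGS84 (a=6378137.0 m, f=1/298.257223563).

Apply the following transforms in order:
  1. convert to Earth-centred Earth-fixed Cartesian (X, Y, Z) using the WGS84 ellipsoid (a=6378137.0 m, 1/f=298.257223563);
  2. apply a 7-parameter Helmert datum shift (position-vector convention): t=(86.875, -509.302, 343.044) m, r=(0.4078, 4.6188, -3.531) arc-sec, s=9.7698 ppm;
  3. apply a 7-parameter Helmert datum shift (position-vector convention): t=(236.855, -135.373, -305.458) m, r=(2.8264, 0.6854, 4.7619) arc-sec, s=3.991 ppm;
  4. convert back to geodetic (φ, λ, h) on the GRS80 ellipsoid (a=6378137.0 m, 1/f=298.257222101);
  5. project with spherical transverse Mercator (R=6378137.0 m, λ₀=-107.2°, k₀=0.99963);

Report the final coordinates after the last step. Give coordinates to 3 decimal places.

E=-190232.266 m, N=1357270.229 m

start: φ=12.192574°, λ=-108.954156°, h=0.000 m
→ ECEF (a=6378137.000, f=1/298.257223563): X=-2025264.1355, Y=-5897117.9920, Z=1338232.6482
→ Helmert 7p (PV): X=-2025268.0325, Y=-5897652.8831, Z=1338622.4586
→ Helmert 7p (PV): X=-2024898.6565, Y=-5897876.8928, Z=1338248.2584
→ geod (Bowring, a=6378137.000): φ=12.19156831°, λ=-108.94871509°, h=588.8534 m
→ tm (R=6378137.0, λ₀=-107.2°): E=-190232.2658, N=1357270.2288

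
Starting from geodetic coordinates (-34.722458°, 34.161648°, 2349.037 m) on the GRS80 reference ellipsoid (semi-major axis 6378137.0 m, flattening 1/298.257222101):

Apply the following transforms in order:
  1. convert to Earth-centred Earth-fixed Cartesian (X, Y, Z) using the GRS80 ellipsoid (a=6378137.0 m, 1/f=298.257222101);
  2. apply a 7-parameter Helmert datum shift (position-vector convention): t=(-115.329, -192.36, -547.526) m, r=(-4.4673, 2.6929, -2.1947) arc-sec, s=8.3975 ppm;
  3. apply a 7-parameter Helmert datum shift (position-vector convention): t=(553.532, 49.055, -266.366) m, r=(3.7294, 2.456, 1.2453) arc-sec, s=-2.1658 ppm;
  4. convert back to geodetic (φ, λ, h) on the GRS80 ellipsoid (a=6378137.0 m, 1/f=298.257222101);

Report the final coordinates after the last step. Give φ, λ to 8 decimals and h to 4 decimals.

start: φ=-34.722458°, λ=34.161648°, h=2349.037 m
→ ECEF (a=6378137.000, f=1/298.257222101): X=4344111.5655, Y=2948006.3031, Z=-3613940.5878
→ Helmert 7p (PV): X=4344016.9015, Y=2947714.2047, Z=-3614639.0258
→ Helmert 7p (PV): X=4344500.1892, Y=2947848.4568, Z=-3614895.9910
→ geod (Bowring, a=6378137.000): φ=-34.72833766°, λ=34.15784114°, h=3084.7326 m

φ=-34.72833766°, λ=34.15784114°, h=3084.7326 m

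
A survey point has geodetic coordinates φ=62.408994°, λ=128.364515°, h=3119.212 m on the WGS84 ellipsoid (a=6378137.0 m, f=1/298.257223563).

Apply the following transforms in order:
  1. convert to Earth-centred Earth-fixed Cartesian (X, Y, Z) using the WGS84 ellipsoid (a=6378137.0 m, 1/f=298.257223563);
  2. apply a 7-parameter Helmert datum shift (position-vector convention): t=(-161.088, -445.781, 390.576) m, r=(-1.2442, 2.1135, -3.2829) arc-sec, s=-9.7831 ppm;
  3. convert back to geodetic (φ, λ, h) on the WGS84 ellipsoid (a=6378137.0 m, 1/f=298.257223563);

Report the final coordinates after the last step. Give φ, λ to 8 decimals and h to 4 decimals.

φ=62.41269411°, λ=128.37011268°, h=3287.5757 m

start: φ=62.408994°, λ=128.364515°, h=3119.212 m
→ ECEF (a=6378137.000, f=1/298.257223563): X=-1839221.3039, Y=2323474.4157, Z=5632535.3052
→ Helmert 7p (PV): X=-1839269.7052, Y=2323069.1520, Z=5632875.6078
→ geod (Bowring, a=6378137.000): φ=62.41269411°, λ=128.37011268°, h=3287.5757 m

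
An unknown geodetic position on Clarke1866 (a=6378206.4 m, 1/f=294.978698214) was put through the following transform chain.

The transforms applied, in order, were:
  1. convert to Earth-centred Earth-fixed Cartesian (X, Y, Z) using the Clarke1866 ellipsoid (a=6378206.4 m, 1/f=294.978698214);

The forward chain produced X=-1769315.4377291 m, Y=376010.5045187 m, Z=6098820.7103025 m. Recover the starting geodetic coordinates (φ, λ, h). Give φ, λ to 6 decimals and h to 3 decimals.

start: X=-1769315.4377, Y=376010.5045, Z=6098820.7103 m
→ geod (Bowring, a=6378206.400): φ=73.58607600°, λ=168.00214100°, h=3081.2560 m

φ=73.586076°, λ=168.002141°, h=3081.256 m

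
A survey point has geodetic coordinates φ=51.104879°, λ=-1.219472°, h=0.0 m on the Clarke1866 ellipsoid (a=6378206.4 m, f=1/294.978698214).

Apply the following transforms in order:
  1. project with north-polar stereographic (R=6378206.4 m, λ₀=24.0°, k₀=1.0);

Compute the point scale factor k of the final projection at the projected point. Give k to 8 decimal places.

start: φ=51.104879°, λ=-1.219472°, h=0.000 m
→ into stereo (λ₀=24.0°): φ=51.10487900°, λ−λ₀=-25.21947200°
scale k = 1.12467177

1.12467177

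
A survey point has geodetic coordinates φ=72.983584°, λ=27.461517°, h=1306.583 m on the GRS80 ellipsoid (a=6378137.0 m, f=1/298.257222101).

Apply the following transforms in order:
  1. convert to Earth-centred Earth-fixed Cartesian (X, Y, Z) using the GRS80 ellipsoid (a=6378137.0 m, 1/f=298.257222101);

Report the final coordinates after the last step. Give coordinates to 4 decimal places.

X=1661646.2026 m, Y=863580.2659 m, Z=6077955.6827 m

start: φ=72.983584°, λ=27.461517°, h=1306.583 m
→ ECEF (a=6378137.000, f=1/298.257222101): X=1661646.2026, Y=863580.2659, Z=6077955.6827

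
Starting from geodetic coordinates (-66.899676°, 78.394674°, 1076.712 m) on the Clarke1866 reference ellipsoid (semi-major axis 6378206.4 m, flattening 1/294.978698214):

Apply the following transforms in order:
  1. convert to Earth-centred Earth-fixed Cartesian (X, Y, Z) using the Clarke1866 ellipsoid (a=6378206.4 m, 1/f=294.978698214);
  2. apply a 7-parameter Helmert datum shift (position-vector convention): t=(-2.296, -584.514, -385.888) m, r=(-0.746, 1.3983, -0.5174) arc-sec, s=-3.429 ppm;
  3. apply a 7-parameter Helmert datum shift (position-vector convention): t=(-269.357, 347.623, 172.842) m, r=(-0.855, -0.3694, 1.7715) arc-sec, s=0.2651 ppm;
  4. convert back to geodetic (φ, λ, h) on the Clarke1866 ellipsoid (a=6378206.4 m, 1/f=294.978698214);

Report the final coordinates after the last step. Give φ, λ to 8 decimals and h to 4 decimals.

start: φ=-66.899676°, λ=78.394674°, h=1076.712 m
→ ECEF (a=6378206.400, f=1/294.978698214): X=504946.0159, Y=2458744.8046, Z=-5844834.3644
→ Helmert 7p (PV): X=504908.5331, Y=2458129.4539, Z=-5845212.5260
→ Helmert 7p (PV): X=504628.6666, Y=2458457.8356, Z=-5845050.5187
→ geod (Bowring, a=6378206.400): φ=-66.90328068°, λ=78.40045291°, h=1140.2168 m

φ=-66.90328068°, λ=78.40045291°, h=1140.2168 m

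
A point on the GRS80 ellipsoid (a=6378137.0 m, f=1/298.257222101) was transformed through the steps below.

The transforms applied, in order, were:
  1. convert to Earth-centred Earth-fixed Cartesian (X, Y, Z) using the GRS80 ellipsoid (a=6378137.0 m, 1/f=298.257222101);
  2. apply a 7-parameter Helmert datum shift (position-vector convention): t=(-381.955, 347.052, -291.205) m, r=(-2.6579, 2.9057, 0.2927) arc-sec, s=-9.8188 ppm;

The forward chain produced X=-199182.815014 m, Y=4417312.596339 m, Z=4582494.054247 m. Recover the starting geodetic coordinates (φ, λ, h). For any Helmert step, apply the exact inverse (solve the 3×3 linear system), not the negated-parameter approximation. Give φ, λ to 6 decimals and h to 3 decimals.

φ=46.219530°, λ=92.577845°, h=996.931 m

start: X=-199182.8150, Y=4417312.5963, Z=4582494.0542 m
→ Helmert⁻¹: X=-198861.1043, Y=4416950.1418, Z=4582884.3720
→ geod (Bowring, a=6378137.000): φ=46.21953000°, λ=92.57784500°, h=996.9310 m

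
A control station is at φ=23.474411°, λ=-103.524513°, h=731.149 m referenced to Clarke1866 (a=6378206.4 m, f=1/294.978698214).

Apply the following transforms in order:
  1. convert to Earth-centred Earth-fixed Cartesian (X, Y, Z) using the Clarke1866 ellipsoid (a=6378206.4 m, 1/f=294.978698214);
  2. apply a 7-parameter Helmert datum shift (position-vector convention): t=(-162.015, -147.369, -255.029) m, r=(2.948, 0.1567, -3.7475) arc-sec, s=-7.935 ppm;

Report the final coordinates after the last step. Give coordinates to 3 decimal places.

start: φ=23.474411°, λ=-103.524513°, h=731.149 m
→ ECEF (a=6378206.400, f=1/294.978698214): X=-1369059.1084, Y=-5691812.7608, Z=2525141.6854
→ Helmert 7p (PV): X=-1369311.7518, Y=-5691926.1817, Z=2524786.3109

X=-1369311.752 m, Y=-5691926.182 m, Z=2524786.311 m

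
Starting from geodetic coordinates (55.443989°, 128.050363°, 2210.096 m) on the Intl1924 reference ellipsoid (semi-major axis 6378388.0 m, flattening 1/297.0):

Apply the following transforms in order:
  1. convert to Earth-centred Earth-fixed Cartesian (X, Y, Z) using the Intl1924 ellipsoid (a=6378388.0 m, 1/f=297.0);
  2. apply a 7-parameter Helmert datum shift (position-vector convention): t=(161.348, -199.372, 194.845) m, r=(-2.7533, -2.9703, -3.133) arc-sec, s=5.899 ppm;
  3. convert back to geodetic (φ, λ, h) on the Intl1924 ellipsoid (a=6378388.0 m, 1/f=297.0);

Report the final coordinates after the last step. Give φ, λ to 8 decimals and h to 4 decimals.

start: φ=55.443989°, λ=128.050363°, h=2210.096 m
→ ECEF (a=6378388.000, f=1/297.0): X=-2235778.2054, Y=2856486.6104, Z=5231504.6616
→ Helmert 7p (PV): X=-2235661.9946, Y=2856407.8813, Z=5231660.0412
→ geod (Bowring, a=6378388.000): φ=55.44576840°, λ=128.04968398°, h=2262.2726 m

φ=55.44576840°, λ=128.04968398°, h=2262.2726 m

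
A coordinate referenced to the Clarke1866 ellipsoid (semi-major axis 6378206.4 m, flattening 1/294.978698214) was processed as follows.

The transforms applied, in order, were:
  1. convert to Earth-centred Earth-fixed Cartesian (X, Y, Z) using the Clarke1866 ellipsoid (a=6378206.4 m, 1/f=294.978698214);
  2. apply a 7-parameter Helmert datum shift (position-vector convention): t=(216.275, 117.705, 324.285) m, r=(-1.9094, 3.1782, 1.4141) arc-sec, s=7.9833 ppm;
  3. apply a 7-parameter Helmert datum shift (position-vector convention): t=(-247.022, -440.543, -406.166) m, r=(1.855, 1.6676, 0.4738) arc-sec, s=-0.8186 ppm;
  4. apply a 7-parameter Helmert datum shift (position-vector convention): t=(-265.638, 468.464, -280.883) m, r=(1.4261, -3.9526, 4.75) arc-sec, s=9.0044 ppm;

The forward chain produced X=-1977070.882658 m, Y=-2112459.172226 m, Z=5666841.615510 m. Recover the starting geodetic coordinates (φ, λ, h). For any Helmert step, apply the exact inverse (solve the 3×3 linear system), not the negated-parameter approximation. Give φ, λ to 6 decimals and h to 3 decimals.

φ=63.112105°, λ=-133.100307°, h=1874.573 m

start: X=-1977070.8827, Y=-2112459.1722, Z=5666841.6155 m
→ Helmert⁻¹: X=-1976727.5027, Y=-2112823.9073, Z=5667123.9574
→ Helmert⁻¹: X=-1976532.7714, Y=-2112329.5835, Z=5667537.7798
→ Helmert⁻¹: X=-1976835.0691, Y=-2112469.3323, Z=5667118.2372
→ geod (Bowring, a=6378206.400): φ=63.11210500°, λ=-133.10030700°, h=1874.5730 m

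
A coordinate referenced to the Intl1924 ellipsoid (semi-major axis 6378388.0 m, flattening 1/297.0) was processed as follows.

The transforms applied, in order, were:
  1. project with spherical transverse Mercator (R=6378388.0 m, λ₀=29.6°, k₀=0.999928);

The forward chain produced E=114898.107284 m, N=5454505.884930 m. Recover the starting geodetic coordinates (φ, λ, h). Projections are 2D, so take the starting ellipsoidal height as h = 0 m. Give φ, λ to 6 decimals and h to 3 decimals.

start: E=114898.1073, N=5454505.8849 m
→ tm⁻¹: φ=48.98956700°, λ=31.17300300°

φ=48.989567°, λ=31.173003°, h=0.000 m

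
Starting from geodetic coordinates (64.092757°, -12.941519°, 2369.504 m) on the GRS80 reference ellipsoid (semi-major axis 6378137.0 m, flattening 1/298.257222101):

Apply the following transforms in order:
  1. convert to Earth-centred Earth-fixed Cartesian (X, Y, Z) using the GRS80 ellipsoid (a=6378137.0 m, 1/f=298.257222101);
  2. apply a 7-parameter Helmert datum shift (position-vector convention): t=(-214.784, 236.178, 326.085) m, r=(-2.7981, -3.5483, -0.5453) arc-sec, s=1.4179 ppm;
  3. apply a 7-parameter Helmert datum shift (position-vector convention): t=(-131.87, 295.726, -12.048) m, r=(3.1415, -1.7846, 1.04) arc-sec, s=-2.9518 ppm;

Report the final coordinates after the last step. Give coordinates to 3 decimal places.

start: φ=64.092757°, λ=-12.941519°, h=2369.504 m
→ ECEF (a=6378137.000, f=1/298.257222101): X=2724316.5626, Y=-626029.8439, Z=5716371.7053
→ Helmert 7p (PV): X=2724005.6495, Y=-625724.2099, Z=5716761.2536
→ Helmert 7p (PV): X=2723819.4325, Y=-625499.9707, Z=5716746.3688

X=2723819.433 m, Y=-625499.971 m, Z=5716746.369 m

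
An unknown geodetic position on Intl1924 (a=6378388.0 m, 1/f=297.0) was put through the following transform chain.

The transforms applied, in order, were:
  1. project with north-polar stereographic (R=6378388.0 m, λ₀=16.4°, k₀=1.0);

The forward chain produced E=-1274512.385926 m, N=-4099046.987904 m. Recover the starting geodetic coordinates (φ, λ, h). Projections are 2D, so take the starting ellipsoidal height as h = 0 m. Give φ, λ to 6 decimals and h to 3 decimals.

φ=52.804128°, λ=-0.871982°, h=0.000 m

start: E=-1274512.3859, N=-4099046.9879 m
→ stereo⁻¹: φ=52.80412800°, λ=-0.87198200°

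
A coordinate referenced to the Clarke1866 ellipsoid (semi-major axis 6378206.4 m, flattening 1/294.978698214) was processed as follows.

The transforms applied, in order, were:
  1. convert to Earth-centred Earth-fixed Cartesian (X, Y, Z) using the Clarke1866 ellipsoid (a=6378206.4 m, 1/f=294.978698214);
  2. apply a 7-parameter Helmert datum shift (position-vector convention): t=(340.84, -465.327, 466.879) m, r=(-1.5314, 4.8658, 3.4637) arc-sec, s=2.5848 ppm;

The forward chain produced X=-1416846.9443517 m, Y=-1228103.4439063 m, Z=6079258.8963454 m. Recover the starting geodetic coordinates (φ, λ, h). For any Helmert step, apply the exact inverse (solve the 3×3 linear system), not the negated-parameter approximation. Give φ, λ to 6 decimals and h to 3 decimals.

φ=72.965849°, λ=-139.102060°, h=2915.540 m

start: X=-1416846.9444, Y=-1228103.4439, Z=6079258.8963 m
→ Helmert⁻¹: X=-1417348.1343, Y=-1227656.2741, Z=6078733.7549
→ geod (Bowring, a=6378206.400): φ=72.96584900°, λ=-139.10206000°, h=2915.5400 m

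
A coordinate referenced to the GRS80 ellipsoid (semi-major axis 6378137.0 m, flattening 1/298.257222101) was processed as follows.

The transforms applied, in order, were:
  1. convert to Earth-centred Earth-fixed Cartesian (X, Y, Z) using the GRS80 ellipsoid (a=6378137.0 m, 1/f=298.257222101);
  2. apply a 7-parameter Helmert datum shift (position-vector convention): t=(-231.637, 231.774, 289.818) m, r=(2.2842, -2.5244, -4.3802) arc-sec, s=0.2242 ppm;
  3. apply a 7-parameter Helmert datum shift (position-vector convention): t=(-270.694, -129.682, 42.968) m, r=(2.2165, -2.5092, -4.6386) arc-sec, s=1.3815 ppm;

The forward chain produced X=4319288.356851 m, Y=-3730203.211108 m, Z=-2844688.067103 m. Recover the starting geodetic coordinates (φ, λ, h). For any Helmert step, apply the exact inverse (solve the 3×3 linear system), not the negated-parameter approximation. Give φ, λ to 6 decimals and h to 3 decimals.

start: X=4319288.3569, Y=-3730203.2111, Z=-2844688.0671 m
→ Helmert⁻¹: X=4319602.3597, Y=-3730001.8036, Z=-2844739.5706
→ Helmert⁻¹: X=4319877.4220, Y=-3730172.5115, Z=-2845040.3118
→ geod (Bowring, a=6378137.000): φ=-26.64895600°, λ=-40.81029200°, h=3422.6870 m

φ=-26.648956°, λ=-40.810292°, h=3422.687 m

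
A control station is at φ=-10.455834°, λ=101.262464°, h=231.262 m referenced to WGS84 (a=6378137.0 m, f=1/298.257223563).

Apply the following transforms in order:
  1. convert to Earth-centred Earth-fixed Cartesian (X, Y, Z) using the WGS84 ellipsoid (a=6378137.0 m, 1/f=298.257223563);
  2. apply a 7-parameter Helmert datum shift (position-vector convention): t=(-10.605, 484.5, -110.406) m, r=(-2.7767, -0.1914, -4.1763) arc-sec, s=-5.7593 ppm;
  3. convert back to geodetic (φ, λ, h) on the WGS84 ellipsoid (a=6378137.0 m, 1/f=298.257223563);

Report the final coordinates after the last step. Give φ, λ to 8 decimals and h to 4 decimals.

φ=-10.45680455°, λ=101.26055285°, h=683.9902 m

start: φ=-10.455834°, λ=101.262464°, h=231.262 m
→ ECEF (a=6378137.000, f=1/298.257223563): X=-1225168.7775, Y=6152344.4300, Z=-1149908.6591
→ Helmert 7p (PV): X=-1225046.6918, Y=6152802.8232, Z=-1150096.4006
→ geod (Bowring, a=6378137.000): φ=-10.45680455°, λ=101.26055285°, h=683.9902 m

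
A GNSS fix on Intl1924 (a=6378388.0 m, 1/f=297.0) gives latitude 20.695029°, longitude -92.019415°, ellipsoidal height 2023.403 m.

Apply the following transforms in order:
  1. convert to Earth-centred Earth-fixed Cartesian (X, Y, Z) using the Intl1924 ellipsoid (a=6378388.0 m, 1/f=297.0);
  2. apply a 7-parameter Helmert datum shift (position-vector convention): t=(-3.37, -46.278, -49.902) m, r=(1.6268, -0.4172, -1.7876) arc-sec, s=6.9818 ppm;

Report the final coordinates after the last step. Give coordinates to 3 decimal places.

start: φ=20.695029°, λ=-92.019415°, h=2023.403 m
→ ECEF (a=6378388.000, f=1/297.0): X=-210414.7023, Y=-5967511.3214, Z=2240584.1014
→ Helmert 7p (PV): X=-210475.7913, Y=-5967615.1113, Z=2240502.3514

X=-210475.791 m, Y=-5967615.111 m, Z=2240502.351 m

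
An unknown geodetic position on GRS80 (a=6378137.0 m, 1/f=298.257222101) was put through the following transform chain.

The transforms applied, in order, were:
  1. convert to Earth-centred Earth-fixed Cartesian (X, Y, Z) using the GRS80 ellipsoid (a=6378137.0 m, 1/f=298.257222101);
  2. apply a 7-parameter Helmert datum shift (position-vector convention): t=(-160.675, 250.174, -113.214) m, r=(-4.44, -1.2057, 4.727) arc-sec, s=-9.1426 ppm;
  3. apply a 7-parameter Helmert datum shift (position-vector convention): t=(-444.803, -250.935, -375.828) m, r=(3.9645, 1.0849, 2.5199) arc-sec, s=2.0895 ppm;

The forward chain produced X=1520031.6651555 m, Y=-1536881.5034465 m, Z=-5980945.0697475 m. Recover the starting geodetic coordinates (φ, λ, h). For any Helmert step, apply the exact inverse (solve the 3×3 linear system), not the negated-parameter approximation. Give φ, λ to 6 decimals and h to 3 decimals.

start: X=1520031.6652, Y=-1536881.5034, Z=-5980945.0697 m
→ Helmert⁻¹: X=1520485.9728, Y=-1536760.8814, Z=-5980519.2108
→ Helmert⁻¹: X=1520590.3701, Y=-1536931.2207, Z=-5980502.6458
→ geod (Bowring, a=6378137.000): φ=-70.24718200°, λ=-45.30621300°, h=92.2730 m

φ=-70.247182°, λ=-45.306213°, h=92.273 m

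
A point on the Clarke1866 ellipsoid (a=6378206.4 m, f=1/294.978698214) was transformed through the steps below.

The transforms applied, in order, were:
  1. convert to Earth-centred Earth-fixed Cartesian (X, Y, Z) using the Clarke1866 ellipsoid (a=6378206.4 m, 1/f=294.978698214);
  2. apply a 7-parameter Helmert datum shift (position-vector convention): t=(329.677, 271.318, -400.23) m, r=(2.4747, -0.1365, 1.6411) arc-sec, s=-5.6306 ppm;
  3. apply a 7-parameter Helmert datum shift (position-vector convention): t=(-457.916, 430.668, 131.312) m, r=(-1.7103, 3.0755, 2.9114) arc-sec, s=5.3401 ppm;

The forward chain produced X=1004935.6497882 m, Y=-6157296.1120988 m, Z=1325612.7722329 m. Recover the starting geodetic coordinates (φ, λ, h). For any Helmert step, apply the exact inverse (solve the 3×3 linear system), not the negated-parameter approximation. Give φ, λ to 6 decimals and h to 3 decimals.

start: X=1004935.6498, Y=-6157296.1121, Z=1325612.7722 m
→ Helmert⁻¹: X=1005281.5187, Y=-6157719.0770, Z=1325438.3129
→ Helmert⁻¹: X=1004909.3827, Y=-6158017.1558, Z=1325919.2251
→ geod (Bowring, a=6378206.400): φ=12.07652100°, λ=-80.73175900°, h=1531.6720 m

φ=12.076521°, λ=-80.731759°, h=1531.672 m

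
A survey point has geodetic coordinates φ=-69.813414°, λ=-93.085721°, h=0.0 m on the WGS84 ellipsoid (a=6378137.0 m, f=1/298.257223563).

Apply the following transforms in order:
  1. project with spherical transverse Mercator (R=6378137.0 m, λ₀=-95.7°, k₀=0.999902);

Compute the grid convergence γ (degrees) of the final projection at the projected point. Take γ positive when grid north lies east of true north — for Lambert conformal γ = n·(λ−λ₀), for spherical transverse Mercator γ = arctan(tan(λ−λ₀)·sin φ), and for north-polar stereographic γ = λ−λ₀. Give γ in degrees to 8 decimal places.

-2.45389658

start: φ=-69.813414°, λ=-93.085721°, h=0.000 m
→ into tm (λ₀=-95.7°): φ=-69.81341400°, λ−λ₀=2.61427900°
convergence γ = -2.45389658°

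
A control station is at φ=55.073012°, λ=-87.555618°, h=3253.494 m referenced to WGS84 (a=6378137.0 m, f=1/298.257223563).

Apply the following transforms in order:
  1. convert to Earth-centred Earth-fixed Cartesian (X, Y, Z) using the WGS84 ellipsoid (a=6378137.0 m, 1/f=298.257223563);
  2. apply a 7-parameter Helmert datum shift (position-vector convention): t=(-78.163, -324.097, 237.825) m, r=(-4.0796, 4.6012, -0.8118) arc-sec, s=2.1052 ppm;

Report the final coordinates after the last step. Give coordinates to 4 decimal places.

start: φ=55.073012°, λ=-87.555618°, h=3253.494 m
→ ECEF (a=6378137.000, f=1/298.257223563): X=156174.0047, Y=-3658463.3204, Z=5208708.7926
→ Helmert 7p (PV): X=156197.9639, Y=-3658692.7134, Z=5209026.4581

X=156197.9639 m, Y=-3658692.7134 m, Z=5209026.4581 m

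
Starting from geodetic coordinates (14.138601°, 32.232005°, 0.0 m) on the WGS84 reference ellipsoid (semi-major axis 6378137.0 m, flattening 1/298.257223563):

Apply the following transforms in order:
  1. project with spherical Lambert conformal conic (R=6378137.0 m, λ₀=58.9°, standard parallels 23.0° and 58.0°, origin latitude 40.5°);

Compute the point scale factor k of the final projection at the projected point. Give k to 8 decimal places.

1.05734676

start: φ=14.138601°, λ=32.232005°, h=0.000 m
→ into lcc (λ₀=58.9°): φ=14.13860100°, λ−λ₀=-26.66799500°
scale k = 1.05734676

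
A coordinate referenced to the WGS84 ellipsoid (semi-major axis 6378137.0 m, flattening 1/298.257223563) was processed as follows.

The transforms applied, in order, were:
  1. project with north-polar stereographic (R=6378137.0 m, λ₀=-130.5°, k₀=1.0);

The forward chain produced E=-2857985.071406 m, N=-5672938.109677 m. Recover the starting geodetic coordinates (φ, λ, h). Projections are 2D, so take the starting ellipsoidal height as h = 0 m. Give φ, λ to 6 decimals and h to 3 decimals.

start: E=-2857985.0714, N=-5672938.1097 m
→ stereo⁻¹: φ=37.05652500°, λ=-157.23863400°

φ=37.056525°, λ=-157.238634°, h=0.000 m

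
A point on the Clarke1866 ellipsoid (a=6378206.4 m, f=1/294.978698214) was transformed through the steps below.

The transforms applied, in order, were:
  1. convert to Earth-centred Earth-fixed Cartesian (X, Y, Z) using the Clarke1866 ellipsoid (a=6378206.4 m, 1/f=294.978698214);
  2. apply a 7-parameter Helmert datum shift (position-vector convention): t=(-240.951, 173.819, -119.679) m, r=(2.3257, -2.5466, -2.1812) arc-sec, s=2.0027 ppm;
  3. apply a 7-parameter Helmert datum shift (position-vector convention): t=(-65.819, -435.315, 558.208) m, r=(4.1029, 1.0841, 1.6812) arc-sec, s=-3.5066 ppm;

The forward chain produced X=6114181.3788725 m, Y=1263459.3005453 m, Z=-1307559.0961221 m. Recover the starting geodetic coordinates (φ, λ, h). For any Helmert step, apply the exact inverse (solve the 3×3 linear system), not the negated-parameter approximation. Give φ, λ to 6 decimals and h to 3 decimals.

start: X=6114181.3789, Y=1263459.3005, Z=-1307559.0961 m
→ Helmert⁻¹: X=6114285.8145, Y=1263823.1916, Z=-1308114.8946
→ Helmert⁻¹: X=6114485.0067, Y=1263696.7521, Z=-1308082.3357
→ geod (Bowring, a=6378206.400): φ=-11.91088400°, λ=11.67706600°, h=1965.4470 m

φ=-11.910884°, λ=11.677066°, h=1965.447 m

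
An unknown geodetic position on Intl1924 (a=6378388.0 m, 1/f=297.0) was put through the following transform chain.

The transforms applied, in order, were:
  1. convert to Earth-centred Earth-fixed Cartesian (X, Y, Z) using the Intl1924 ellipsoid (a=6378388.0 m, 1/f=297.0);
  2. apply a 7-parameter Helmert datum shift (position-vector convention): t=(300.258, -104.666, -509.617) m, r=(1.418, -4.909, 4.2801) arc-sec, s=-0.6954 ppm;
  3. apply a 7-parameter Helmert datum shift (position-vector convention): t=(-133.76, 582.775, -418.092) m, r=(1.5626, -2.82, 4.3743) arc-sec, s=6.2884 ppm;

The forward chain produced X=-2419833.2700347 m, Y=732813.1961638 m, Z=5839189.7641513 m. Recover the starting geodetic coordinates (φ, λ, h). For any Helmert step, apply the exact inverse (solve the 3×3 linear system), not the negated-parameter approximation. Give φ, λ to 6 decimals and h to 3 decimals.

φ=66.732916°, λ=163.157578°, h=3613.782 m

start: X=-2419833.2700, Y=732813.1962, Z=5839189.7642 m
→ Helmert⁻¹: X=-2419588.9261, Y=732321.3684, Z=5839598.6668
→ Helmert⁻¹: X=-2419736.6738, Y=732516.9036, Z=5840164.8977
→ geod (Bowring, a=6378388.000): φ=66.73291600°, λ=163.15757800°, h=3613.7820 m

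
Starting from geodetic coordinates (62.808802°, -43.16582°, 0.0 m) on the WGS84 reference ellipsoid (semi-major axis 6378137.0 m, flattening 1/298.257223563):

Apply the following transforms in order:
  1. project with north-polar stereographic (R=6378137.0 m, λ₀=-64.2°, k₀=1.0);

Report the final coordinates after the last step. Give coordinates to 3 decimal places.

E=1107293.936 m, N=-2879463.860 m

start: φ=62.808802°, λ=-43.165820°, h=0.000 m
→ stereo (R=6378137.0, λ₀=-64.2°): E=1107293.9360, N=-2879463.8602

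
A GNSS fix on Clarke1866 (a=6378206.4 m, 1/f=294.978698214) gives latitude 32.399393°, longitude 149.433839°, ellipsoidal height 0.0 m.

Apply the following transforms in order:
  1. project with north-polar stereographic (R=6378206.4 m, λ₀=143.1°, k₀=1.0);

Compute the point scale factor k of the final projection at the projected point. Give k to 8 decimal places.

start: φ=32.399393°, λ=149.433839°, h=0.000 m
→ into stereo (λ₀=143.1°): φ=32.39939300°, λ−λ₀=6.33383900°
scale k = 1.30223776

1.30223776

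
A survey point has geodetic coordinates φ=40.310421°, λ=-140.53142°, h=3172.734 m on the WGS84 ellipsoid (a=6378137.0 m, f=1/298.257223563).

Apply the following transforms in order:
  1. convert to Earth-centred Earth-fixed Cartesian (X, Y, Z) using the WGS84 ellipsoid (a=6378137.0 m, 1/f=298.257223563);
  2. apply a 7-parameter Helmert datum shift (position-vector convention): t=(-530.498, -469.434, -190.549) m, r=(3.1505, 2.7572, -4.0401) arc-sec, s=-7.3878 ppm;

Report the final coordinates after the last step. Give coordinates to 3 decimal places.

X=-3762256.846 m, Y=-3097918.539 m, Z=4106164.375 m

start: φ=40.310421°, λ=-140.531420°, h=3172.734 m
→ ECEF (a=6378137.000, f=1/298.257223563): X=-3761748.3603, Y=-3097482.9484, Z=4106382.2884
→ Helmert 7p (PV): X=-3762256.8463, Y=-3097918.5388, Z=4106164.3755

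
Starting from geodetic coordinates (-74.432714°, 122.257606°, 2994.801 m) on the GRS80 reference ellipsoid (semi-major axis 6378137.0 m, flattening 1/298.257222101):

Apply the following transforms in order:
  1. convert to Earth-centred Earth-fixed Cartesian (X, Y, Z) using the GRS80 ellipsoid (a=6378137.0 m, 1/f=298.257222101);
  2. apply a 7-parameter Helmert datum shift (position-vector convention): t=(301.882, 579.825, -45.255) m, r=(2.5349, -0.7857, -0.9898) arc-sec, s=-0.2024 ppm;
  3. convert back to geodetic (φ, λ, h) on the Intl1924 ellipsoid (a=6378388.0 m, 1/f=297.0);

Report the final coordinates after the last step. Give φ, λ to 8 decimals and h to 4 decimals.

start: φ=-74.432714°, λ=122.257606°, h=2994.801 m
→ ECEF (a=6378137.000, f=1/298.257222101): X=-916859.8714, Y=1452707.5917, Z=-6124960.2296
→ Helmert 7p (PV): X=-916527.5016, Y=1453366.7954, Z=-6124989.8843
→ geod (Bowring, a=6378388.000): φ=-74.42992991°, λ=122.23650119°, h=2959.1717 m

φ=-74.42992991°, λ=122.23650119°, h=2959.1717 m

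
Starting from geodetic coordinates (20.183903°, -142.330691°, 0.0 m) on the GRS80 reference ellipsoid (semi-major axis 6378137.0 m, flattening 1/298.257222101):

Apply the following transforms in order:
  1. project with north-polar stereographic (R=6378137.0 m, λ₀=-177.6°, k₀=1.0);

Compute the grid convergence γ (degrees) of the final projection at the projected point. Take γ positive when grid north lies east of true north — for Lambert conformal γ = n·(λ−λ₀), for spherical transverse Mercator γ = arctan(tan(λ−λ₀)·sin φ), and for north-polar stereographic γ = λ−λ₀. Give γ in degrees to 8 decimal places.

35.26930900

start: φ=20.183903°, λ=-142.330691°, h=0.000 m
→ into stereo (λ₀=-177.6°): φ=20.18390300°, λ−λ₀=35.26930900°
convergence γ = 35.26930900°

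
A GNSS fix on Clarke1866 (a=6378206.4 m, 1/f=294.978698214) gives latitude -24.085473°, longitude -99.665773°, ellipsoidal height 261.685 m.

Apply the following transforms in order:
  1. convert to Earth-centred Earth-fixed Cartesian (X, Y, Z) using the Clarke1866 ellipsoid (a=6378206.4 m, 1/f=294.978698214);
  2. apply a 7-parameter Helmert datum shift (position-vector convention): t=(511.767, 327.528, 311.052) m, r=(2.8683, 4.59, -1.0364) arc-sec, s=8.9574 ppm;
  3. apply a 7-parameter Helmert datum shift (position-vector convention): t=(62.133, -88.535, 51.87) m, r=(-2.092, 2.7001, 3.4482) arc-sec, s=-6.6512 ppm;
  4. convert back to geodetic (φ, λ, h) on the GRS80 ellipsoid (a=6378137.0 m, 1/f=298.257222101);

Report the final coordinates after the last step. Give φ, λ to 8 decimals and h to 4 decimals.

start: φ=-24.085473°, λ=-99.665773°, h=261.685 m
→ ECEF (a=6378206.400, f=1/294.978698214): X=-978260.3778, Y=-5743716.3484, Z=-2586886.4916
→ Helmert 7p (PV): X=-977843.8000, Y=-5743399.3804, Z=-2586656.7144
→ Helmert 7p (PV): X=-977713.0097, Y=-5743492.2962, Z=-2586516.5888
→ geod (Bowring, a=6378137.000): φ=-24.08197937°, λ=-99.66083639°, h=-144.8964 m

φ=-24.08197937°, λ=-99.66083639°, h=-144.8964 m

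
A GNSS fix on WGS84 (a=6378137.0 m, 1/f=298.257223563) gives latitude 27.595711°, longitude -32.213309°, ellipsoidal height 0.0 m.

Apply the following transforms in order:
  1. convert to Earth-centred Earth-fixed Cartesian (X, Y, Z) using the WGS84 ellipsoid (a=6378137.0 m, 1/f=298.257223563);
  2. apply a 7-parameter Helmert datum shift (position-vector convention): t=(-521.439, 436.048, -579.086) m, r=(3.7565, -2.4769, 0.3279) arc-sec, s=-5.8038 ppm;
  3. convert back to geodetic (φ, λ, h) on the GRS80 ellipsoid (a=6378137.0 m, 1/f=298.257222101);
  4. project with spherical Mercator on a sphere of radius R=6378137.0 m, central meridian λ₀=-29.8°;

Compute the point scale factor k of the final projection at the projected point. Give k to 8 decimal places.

1.12834633

start: φ=27.595711°, λ=-32.213309°, h=0.000 m
→ ECEF (a=6378137.000, f=1/298.257223563): X=4785887.2340, Y=-3015386.8176, Z=2936873.7837
→ Helmert 7p (PV): X=4785307.5454, Y=-3014979.1469, Z=2936280.2069
→ geod (Bowring, a=6378137.000): φ=27.59392225°, λ=-32.21294531°, h=-902.2164 m
→ into merc (λ₀=-29.8°): φ=27.59392225°, λ−λ₀=-2.41294531°
scale k = 1.12834633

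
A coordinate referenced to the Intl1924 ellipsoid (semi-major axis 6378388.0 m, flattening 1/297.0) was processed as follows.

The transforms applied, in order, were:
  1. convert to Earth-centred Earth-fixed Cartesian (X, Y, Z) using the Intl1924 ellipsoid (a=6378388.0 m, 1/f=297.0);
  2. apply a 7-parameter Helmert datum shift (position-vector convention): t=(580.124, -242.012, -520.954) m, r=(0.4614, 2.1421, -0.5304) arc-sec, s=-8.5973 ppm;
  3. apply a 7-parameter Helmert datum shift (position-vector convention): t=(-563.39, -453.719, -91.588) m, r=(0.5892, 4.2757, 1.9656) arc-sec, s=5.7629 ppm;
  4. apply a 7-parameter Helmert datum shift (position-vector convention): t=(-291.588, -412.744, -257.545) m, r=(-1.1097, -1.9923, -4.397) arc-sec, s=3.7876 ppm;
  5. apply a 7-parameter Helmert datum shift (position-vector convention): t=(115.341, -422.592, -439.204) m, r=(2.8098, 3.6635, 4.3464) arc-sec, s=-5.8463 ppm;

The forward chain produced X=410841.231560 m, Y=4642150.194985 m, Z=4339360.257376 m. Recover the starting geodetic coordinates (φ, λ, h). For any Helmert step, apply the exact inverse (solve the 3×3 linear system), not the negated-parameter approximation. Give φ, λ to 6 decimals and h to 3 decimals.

start: X=410841.2316, Y=4642150.1950, Z=4339360.2574 m
→ Helmert⁻¹: X=410749.0422, Y=4642650.3913, Z=4339768.8851
→ Helmert⁻¹: X=410982.0168, Y=4643030.9611, Z=4340031.0016
→ Helmert⁻¹: X=411497.3184, Y=4643466.3965, Z=4340092.8439
→ Helmert⁻¹: X=410863.7076, Y=4643759.0984, Z=4340644.9949
→ geod (Bowring, a=6378388.000): φ=43.14902600°, λ=84.94383400°, h=1423.7790 m

φ=43.149026°, λ=84.943834°, h=1423.779 m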